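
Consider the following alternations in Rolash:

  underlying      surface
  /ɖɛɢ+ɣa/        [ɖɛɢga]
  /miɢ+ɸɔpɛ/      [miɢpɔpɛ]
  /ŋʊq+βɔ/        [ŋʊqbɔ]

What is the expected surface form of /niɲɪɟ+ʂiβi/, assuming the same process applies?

The data show progressive manner assimilation: /ɣ/ → [g] after /ɢ/; /ɸ/ → [p] after /ɢ/; /β/ → [b] after /q/. In each pair only manner changes, matching the preceding consonant, while place and voice stay constant.
/ʂ/ is a voiceless retroflex fricative. The preceding trigger /ɟ/ is a stop, so /ʂ/ must become a stop as well.
A voiceless retroflex stop is [ʈ], so the surface segment is [ʈ].

[niɲɪɟʈiβi]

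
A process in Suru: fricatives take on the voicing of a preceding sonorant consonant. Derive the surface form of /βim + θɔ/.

[βimðɔ]

The rule targets /θ/ (voiceless dental fricative), which sits after the trigger /m/ (voiced).
Changing only its voicing to voiced gives [ð] — the voiced dental fricative.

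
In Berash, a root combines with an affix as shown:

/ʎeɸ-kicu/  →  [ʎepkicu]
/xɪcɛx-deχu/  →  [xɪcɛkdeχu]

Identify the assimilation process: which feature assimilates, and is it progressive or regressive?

Underlying /ɸ/ is realised as [p] next to /k/; /k/ itself does not change.
/ɸ/ is a fricative while /k/ is a stop; the output [p] is a stop, matching the trigger — so the feature that spreads is manner.
Place and voice are unchanged, so the assimilation is partial, not total.
The same holds elsewhere in the data: /x/ → [k] before /d/ (fricative → stop, matching a stop) — only manner changes, and always toward the following segment.
Since the segment that changes precedes the conditioning segment, the assimilation is regressive.

regressive manner assimilation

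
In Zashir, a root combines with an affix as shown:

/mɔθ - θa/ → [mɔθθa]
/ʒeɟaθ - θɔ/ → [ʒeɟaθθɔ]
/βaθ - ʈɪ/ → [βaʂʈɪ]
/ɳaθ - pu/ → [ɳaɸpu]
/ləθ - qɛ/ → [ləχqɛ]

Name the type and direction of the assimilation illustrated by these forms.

regressive place assimilation

Comparing underlying and surface forms, /θ/ → [ʂ] is the alternation; the neighbouring /ʈ/ is constant.
The change dental → retroflex matches the place of the following /ʈ/, identifying this as place assimilation.
Manner and voice are unchanged, so the assimilation is partial, not total.
The same holds elsewhere in the data: /θ/ → [ɸ] before /p/ (dental → bilabial, matching bilabial); /θ/ → [χ] before /q/ (dental → uvular, matching uvular) — only place changes, and always toward the following segment.
No alternation appears in [mɔθθa], [ʒeɟaθθɔ]: there the adjacent consonants already agree in place (/θ/ and /θ/ are both dental; /θ/ and /θ/ are both dental), so these forms are consistent with the same rule.
The trigger is the following segment, so the direction is regressive (anticipatory).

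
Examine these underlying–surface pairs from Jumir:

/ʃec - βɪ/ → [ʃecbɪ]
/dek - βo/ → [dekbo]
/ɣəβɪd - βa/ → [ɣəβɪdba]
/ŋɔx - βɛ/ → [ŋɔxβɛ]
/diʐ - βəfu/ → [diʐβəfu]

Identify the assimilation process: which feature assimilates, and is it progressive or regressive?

progressive manner assimilation

Comparing underlying and surface forms, /β/ → [b] is the alternation; the neighbouring /c/ is constant.
The change fricative → stop matches the manner of the preceding /c/, identifying this as manner assimilation.
Place and voice are unchanged, so the assimilation is partial, not total.
The other alternating forms pattern the same way: /β/ → [b] after /k/ (fricative → stop, matching a stop); /β/ → [b] after /d/ (fricative → stop, matching a stop) — only manner changes, and always toward the preceding segment.
Nothing changes in [ŋɔxβɛ], [diʐβəfu]: there the adjacent consonants already agree in manner (/β/ and /x/ are both fricatives; /β/ and /ʐ/ are both fricatives), so these forms are consistent with the same rule.
Since the segment that changes follows the conditioning segment, the assimilation is progressive.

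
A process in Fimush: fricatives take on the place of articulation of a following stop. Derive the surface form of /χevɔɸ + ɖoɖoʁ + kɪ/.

[χevɔʂɖoɖoɣkɪ]

/ɸ/ is a voiceless bilabial fricative. The following trigger /ɖ/ is retroflex, so /ɸ/ must become retroflex as well.
Changing only its place to retroflex gives [ʂ] — the voiceless retroflex fricative.
The same rule applies at the second boundary: /ʁ/ → [ɣ] next to /k/.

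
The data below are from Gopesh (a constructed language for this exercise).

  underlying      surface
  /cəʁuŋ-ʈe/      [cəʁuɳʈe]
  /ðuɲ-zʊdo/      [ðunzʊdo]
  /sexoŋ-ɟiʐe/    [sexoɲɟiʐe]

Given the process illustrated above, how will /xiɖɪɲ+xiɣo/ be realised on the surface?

The data show regressive place assimilation: /ŋ/ → [ɳ] before /ʈ/; /ɲ/ → [n] before /z/; /ŋ/ → [ɲ] before /ɟ/. In each pair only place changes, matching the following consonant, while manner and voice stay constant.
/ɲ/ is a voiced palatal nasal. The following trigger /x/ is velar, so /ɲ/ must become velar as well.
Changing only its place to velar gives [ŋ] — the voiced velar nasal.

[xiɖɪŋxiɣo]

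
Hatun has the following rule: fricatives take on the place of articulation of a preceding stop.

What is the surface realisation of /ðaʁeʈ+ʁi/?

[ðaʁeʈʐi]

/ʁ/ is a voiced uvular fricative. The preceding trigger /ʈ/ is retroflex, so /ʁ/ must become retroflex as well.
Changing only its place to retroflex gives [ʐ] — the voiced retroflex fricative.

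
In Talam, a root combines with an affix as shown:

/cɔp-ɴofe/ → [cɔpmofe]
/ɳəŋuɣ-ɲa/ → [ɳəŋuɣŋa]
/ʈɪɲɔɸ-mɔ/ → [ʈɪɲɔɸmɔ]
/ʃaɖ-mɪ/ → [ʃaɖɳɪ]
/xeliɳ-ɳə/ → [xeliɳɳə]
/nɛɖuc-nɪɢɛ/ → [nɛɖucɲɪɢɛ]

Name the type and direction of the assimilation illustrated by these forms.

Underlying /ɴ/ is realised as [m] next to /p/; /p/ itself does not change.
/ɴ/ is uvular while /p/ is bilabial; the output [m] is bilabial, matching the trigger — so the feature that spreads is place.
Manner and voice are unchanged, so the assimilation is partial, not total.
The other alternating forms pattern the same way: /ɲ/ → [ŋ] after /ɣ/ (palatal → velar, matching velar); /m/ → [ɳ] after /ɖ/ (bilabial → retroflex, matching retroflex); /n/ → [ɲ] after /c/ (alveolar → palatal, matching palatal) — only place changes, and always toward the preceding segment.
Nothing changes in [ʈɪɲɔɸmɔ], [xeliɳɳə]: there the adjacent consonants already agree in place (/m/ and /ɸ/ are both bilabial; /ɳ/ and /ɳ/ are both retroflex), so these forms are consistent with the same rule.
Since the segment that changes follows the conditioning segment, the assimilation is progressive.

progressive place assimilation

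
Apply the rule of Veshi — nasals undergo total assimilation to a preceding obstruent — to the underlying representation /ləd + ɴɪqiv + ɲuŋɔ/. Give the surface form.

/ɴ/ is the segment targeted by the rule; it sits immediately after /d/, so it assimilates completely and surfaces as [d].
At the second juncture, /ɲ/ likewise becomes [v] adjacent to /v/.

[ləddɪqivvuŋɔ]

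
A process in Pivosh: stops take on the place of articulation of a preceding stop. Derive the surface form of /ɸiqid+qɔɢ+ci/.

/q/ is a voiceless uvular stop. The preceding trigger /d/ is alveolar, so /q/ must become alveolar as well.
The voiceless alveolar stop is [t], so /q/ → [t].
At the second juncture, /c/ likewise becomes [q] adjacent to /ɢ/.

[ɸiqidtɔɢqi]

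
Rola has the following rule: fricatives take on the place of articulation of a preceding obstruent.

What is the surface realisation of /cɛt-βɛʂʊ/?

[cɛtzɛʂʊ]

/β/ is a voiced bilabial fricative. The preceding trigger /t/ is alveolar, so /β/ must become alveolar as well.
Changing only its place to alveolar gives [z] — the voiced alveolar fricative.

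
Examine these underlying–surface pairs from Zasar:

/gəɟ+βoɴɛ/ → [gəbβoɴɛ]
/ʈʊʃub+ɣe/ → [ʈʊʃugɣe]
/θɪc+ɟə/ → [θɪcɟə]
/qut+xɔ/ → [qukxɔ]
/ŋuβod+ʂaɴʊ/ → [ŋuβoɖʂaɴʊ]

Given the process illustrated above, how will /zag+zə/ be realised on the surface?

The data show regressive place assimilation: /ɟ/ → [b] before /β/; /b/ → [g] before /ɣ/; /t/ → [k] before /x/; /d/ → [ɖ] before /ʂ/. In each pair only place changes, matching the following consonant, while manner and voice stay constant.
No alternation appears in [θɪcɟə]: there the adjacent consonants already agree in place (/c/ and /ɟ/ are both palatal), so this form is consistent with the same rule.
/g/ is a voiced velar stop. The following trigger /z/ is alveolar, so /g/ must become alveolar as well.
A voiced alveolar stop is [d], so the surface segment is [d].

[zadzə]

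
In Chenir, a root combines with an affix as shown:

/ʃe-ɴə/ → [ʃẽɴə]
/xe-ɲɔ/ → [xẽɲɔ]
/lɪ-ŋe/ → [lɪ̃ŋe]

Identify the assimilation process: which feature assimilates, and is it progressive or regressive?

The vowel /e/ surfaces as nasalised [ẽ] next to the following nasal /ɴ/ — it has acquired the [+nasal] feature of its neighbour.
The other forms show the same pattern: /e/ → [ẽ] before /ɲ/; /ɪ/ → [ɪ̃] before /ŋ/ — each time a vowel is nasalised next to a following nasal.
Because the conditioning nasal is to the right of the vowel that changes, the process is regressive (anticipatory).

regressive nasality assimilation (vowel nasalisation)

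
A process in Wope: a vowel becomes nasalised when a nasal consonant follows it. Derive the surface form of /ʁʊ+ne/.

[ʁʊ̃ne]

The vowel /ʊ/ is adjacent to the following nasal /n/, so it acquires [+nasal] and surfaces as [ʊ̃].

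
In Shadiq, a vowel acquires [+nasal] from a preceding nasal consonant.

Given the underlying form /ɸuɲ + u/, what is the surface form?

[ɸuɲũ]

/u/ sits next to the nasal /ɲ/ and is therefore nasalised to [ũ].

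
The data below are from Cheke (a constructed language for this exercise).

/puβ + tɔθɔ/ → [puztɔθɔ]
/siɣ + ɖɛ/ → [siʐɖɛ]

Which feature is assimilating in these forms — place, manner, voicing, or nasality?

place

The segment that alternates is /β/, which surfaces as [z] when adjacent to /t/.
The change bilabial → alveolar matches the place of the following /t/, identifying this as place assimilation.
The other alternating form patterns the same way: /ɣ/ → [ʐ] before /ɖ/ (velar → retroflex, matching retroflex) — only place changes, and always toward the following segment.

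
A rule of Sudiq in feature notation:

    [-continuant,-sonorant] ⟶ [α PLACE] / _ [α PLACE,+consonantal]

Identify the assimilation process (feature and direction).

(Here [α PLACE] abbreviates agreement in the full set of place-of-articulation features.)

regressive place assimilation

The shared variable α links the value of the place features (abbreviated [PLACE]) on the target to the same value on the neighbouring segment, so place is the feature that assimilates.
Since the environment is written after the underscore, the trigger follows the target; the direction is regressive.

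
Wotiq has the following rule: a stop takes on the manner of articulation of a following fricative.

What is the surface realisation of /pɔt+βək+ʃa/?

[pɔsβəxʃa]

/t/ is a voiceless alveolar stop. The following trigger /β/ is a fricative, so /t/ must become a fricative as well.
The voiceless alveolar fricative is [s], so /t/ → [s].
The same rule applies at the second boundary: /k/ → [x] next to /ʃ/.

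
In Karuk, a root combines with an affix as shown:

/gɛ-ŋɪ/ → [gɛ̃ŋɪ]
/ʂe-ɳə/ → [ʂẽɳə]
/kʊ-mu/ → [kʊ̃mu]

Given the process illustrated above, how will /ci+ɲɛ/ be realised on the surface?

[cĩɲɛ]

The data show regressive nasality assimilation (vowel nasalisation): /ɛ/ → [ɛ̃] before /ŋ/; /e/ → [ẽ] before /ɳ/; /ʊ/ → [ʊ̃] before /m/ — a vowel is nasalised by an immediately following nasal consonant.
/i/ sits next to the nasal /ɲ/ and is therefore nasalised to [ĩ].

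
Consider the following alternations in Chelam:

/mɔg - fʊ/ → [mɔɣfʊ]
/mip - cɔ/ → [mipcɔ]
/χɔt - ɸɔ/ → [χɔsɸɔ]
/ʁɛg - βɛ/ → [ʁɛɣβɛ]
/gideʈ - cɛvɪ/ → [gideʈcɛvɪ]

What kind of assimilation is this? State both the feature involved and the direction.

regressive manner assimilation

Underlying /g/ is realised as [ɣ] next to /f/; /f/ itself does not change.
The change stop → fricative matches the manner of the following /f/, identifying this as manner assimilation.
Place and voice are unchanged, so the assimilation is partial, not total.
The other alternating forms pattern the same way: /t/ → [s] before /ɸ/ (stop → fricative, matching a fricative); /g/ → [ɣ] before /β/ (stop → fricative, matching a fricative) — only manner changes, and always toward the following segment.
Nothing changes in [mipcɔ], [gideʈcɛvɪ]: there the adjacent consonants already agree in manner (/p/ and /c/ are both stops; /ʈ/ and /c/ are both stops), so these forms are consistent with the same rule.
The trigger is the following segment, so the direction is regressive (anticipatory).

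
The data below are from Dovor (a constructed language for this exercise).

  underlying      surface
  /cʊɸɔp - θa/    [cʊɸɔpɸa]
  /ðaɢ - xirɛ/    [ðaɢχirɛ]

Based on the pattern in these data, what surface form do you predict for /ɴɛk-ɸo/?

The data show progressive place assimilation: /θ/ → [ɸ] after /p/; /x/ → [χ] after /ɢ/. In each pair only place changes, matching the preceding consonant, while manner and voice stay constant.
The rule targets /ɸ/ (voiceless bilabial fricative), which sits after the trigger /k/ (velar).
A voiceless velar fricative is [x], so the surface segment is [x].

[ɴɛkxo]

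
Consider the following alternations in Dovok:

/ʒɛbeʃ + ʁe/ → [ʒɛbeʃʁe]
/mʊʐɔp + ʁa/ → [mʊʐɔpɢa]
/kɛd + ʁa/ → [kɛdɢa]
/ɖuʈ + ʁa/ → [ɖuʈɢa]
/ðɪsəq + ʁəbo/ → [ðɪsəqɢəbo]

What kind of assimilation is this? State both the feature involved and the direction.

Comparing underlying and surface forms, /ʁ/ → [ɢ] is the alternation; the neighbouring /p/ is constant.
The change fricative → stop matches the manner of the preceding /p/, identifying this as manner assimilation.
Place and voice are unchanged, so the assimilation is partial, not total.
The same holds elsewhere in the data: /ʁ/ → [ɢ] after /d/ (fricative → stop, matching a stop); /ʁ/ → [ɢ] after /ʈ/ (fricative → stop, matching a stop); /ʁ/ → [ɢ] after /q/ (fricative → stop, matching a stop) — only manner changes, and always toward the preceding segment.
No alternation appears in [ʒɛbeʃʁe]: there the adjacent consonants already agree in manner (/ʁ/ and /ʃ/ are both fricatives), so this form is consistent with the same rule.
The trigger is the preceding segment, so the direction is progressive (perseverative).

progressive manner assimilation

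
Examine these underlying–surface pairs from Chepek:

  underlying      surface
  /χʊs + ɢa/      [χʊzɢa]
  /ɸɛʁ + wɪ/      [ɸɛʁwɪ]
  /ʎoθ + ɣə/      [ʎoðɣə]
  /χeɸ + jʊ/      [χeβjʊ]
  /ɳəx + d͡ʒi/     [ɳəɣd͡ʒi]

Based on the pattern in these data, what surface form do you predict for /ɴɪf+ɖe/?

The data show regressive voicing assimilation: /s/ → [z] before /ɢ/; /θ/ → [ð] before /ɣ/; /ɸ/ → [β] before /j/; /x/ → [ɣ] before /d͡ʒ/. In each pair only voicing changes, matching the following consonant, while place and manner stay constant.
No alternation appears in [ɸɛʁwɪ]: there the adjacent consonants already agree in voicing (/ʁ/ and /w/ are both voiced), so this form is consistent with the same rule.
/f/ is a voiceless labiodental fricative. The following trigger /ɖ/ is voiced, so /f/ must become voiced as well.
A voiced labiodental fricative is [v], so the surface segment is [v].

[ɴɪvɖe]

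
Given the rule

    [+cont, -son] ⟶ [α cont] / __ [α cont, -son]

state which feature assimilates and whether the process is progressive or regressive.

The shared variable α links the value of [cont] on the target to that of the neighbouring obstruent. [cont] distinguishes stops from fricatives — a manner-of-articulation feature — so this is manner assimilation.
Since the environment is written after the underscore, the trigger follows the target; the direction is regressive.

regressive manner assimilation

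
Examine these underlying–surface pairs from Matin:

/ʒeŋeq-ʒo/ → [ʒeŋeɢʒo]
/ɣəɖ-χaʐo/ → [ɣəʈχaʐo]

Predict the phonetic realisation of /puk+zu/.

The data show regressive voicing assimilation: /q/ → [ɢ] before /ʒ/; /ɖ/ → [ʈ] before /χ/. In each pair only voicing changes, matching the following consonant, while place and manner stay constant.
The rule targets /k/ (voiceless velar stop), which sits before the trigger /z/ (voiced).
The voiced velar stop is [g], so /k/ → [g].

[pugzu]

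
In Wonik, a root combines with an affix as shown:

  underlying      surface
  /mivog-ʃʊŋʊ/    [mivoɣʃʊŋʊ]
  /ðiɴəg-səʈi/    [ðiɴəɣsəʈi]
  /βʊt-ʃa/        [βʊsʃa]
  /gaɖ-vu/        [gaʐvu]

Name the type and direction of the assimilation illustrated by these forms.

The segment that alternates is /g/, which surfaces as [ɣ] when adjacent to /ʃ/.
/g/ is a stop while /ʃ/ is a fricative; the output [ɣ] is a fricative, matching the trigger — so the feature that spreads is manner.
Place and voice are unchanged, so the assimilation is partial, not total.
The same holds elsewhere in the data: /g/ → [ɣ] before /s/ (stop → fricative, matching a fricative); /t/ → [s] before /ʃ/ (stop → fricative, matching a fricative); /ɖ/ → [ʐ] before /v/ (stop → fricative, matching a fricative) — only manner changes, and always toward the following segment.
The trigger is the following segment, so the direction is regressive (anticipatory).

regressive manner assimilation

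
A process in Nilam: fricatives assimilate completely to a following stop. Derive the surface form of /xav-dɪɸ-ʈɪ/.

[xaddɪʈʈɪ]

/v/ is the segment targeted by the rule; it sits immediately before /d/, so it assimilates completely and surfaces as [d].
The same rule applies at the second boundary: /ɸ/ → [ʈ] next to /ʈ/.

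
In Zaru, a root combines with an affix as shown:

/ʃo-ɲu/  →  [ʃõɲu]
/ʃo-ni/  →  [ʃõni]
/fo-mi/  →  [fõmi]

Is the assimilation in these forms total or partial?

partial assimilation

The vowel /o/ surfaces as nasalised [õ] next to the following nasal /ɲ/ — it has acquired the [+nasal] feature of its neighbour.
Likewise in the remaining data: /o/ → [õ] before /n/; /o/ → [õ] before /m/ — each time a vowel is nasalised next to a following nasal.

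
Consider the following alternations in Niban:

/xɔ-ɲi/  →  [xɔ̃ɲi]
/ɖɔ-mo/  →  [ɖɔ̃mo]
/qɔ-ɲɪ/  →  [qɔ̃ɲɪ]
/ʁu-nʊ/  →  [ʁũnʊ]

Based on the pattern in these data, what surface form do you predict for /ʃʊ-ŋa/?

The data show regressive nasality assimilation (vowel nasalisation): /ɔ/ → [ɔ̃] before /ɲ/; /ɔ/ → [ɔ̃] before /m/; /u/ → [ũ] before /n/ — a vowel is nasalised by an immediately following nasal consonant.
/ʊ/ sits next to the nasal /ŋ/ and is therefore nasalised to [ʊ̃].

[ʃʊ̃ŋa]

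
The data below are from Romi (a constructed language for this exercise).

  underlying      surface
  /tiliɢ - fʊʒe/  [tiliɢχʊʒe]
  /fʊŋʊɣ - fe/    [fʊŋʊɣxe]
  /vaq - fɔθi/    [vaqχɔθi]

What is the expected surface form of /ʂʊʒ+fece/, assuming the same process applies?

[ʂʊʒʃece]

The data show progressive place assimilation: /f/ → [χ] after /ɢ/; /f/ → [x] after /ɣ/; /f/ → [χ] after /q/. In each pair only place changes, matching the preceding consonant, while manner and voice stay constant.
The rule targets /f/ (voiceless labiodental fricative), which sits after the trigger /ʒ/ (postalveolar).
Changing only its place to postalveolar gives [ʃ] — the voiceless postalveolar fricative.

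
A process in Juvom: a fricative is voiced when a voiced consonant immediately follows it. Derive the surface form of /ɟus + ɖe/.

/s/ is a voiceless alveolar fricative. The following trigger /ɖ/ is voiced, so /s/ must become voiced as well.
The voiced alveolar fricative is [z], so /s/ → [z].

[ɟuzɖe]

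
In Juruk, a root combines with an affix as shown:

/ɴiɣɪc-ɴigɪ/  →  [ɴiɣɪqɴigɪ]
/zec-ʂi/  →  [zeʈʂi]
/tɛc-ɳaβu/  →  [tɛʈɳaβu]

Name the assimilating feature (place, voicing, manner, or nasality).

The segment that alternates is /c/, which surfaces as [q] when adjacent to /ɴ/.
The change palatal → uvular matches the place of the following /ɴ/, identifying this as place assimilation.
Checking the remaining alternations: /c/ → [ʈ] before /ʂ/ (palatal → retroflex, matching retroflex); /c/ → [ʈ] before /ɳ/ (palatal → retroflex, matching retroflex) — only place changes, and always toward the following segment.

place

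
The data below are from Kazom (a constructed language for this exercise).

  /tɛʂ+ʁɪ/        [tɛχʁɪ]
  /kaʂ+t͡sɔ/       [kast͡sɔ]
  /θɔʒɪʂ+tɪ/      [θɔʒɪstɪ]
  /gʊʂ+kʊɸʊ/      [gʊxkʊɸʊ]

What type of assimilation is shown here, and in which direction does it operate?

regressive place assimilation

Comparing underlying and surface forms, /ʂ/ → [χ] is the alternation; the neighbouring /ʁ/ is constant.
/ʂ/ is retroflex while /ʁ/ is uvular; the output [χ] is uvular, matching the trigger — so the feature that spreads is place.
Manner and voice are unchanged, so the assimilation is partial, not total.
The same holds elsewhere in the data: /ʂ/ → [s] before /t͡s/ (retroflex → alveolar, matching alveolar); /ʂ/ → [s] before /t/ (retroflex → alveolar, matching alveolar); /ʂ/ → [x] before /k/ (retroflex → velar, matching velar) — only place changes, and always toward the following segment.
Since the segment that changes precedes the conditioning segment, the assimilation is regressive.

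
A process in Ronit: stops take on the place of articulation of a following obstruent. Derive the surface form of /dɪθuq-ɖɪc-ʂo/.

[dɪθuʈɖɪʈʂo]

The rule targets /q/ (voiceless uvular stop), which sits before the trigger /ɖ/ (retroflex).
Changing only its place to retroflex gives [ʈ] — the voiceless retroflex stop.
At the second juncture, /c/ likewise becomes [ʈ] adjacent to /ʂ/.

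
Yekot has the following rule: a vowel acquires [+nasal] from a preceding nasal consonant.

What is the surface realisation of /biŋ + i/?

[biŋĩ]

The vowel /i/ is adjacent to the preceding nasal /ŋ/, so it acquires [+nasal] and surfaces as [ĩ].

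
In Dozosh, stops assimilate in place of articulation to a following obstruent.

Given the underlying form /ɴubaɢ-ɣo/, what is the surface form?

/ɢ/ is a voiced uvular stop. The following trigger /ɣ/ is velar, so /ɢ/ must become velar as well.
Changing only its place to velar gives [g] — the voiced velar stop.

[ɴubagɣo]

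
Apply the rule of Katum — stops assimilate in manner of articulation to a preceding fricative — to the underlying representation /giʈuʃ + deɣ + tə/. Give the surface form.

The rule targets /d/ (voiced alveolar stop), which sits after the trigger /ʃ/ (fricative).
A voiced alveolar fricative is [z], so the surface segment is [z].
The same rule applies at the second boundary: /t/ → [s] next to /ɣ/.

[giʈuʃzeɣsə]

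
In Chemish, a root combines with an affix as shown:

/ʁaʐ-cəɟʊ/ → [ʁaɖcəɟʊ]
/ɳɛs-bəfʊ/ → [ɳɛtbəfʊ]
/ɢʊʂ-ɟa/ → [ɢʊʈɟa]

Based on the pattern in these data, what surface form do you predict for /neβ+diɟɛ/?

[nebdiɟɛ]

The data show regressive manner assimilation: /ʐ/ → [ɖ] before /c/; /s/ → [t] before /b/; /ʂ/ → [ʈ] before /ɟ/. In each pair only manner changes, matching the following consonant, while place and voice stay constant.
The rule targets /β/ (voiced bilabial fricative), which sits before the trigger /d/ (stop).
The voiced bilabial stop is [b], so /β/ → [b].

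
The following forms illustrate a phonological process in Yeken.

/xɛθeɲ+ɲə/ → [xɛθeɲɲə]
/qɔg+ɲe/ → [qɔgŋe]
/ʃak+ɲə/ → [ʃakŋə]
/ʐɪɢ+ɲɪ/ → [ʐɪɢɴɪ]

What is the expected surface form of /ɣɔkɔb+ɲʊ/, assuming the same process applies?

[ɣɔkɔbmʊ]

The data show progressive place assimilation: /ɲ/ → [ŋ] after /g/; /ɲ/ → [ŋ] after /k/; /ɲ/ → [ɴ] after /ɢ/. In each pair only place changes, matching the preceding consonant, while manner and voice stay constant.
Nothing changes in [xɛθeɲɲə]: there the adjacent consonants already agree in place (/ɲ/ and /ɲ/ are both palatal), so this form is consistent with the same rule.
/ɲ/ is a voiced palatal nasal. The preceding trigger /b/ is bilabial, so /ɲ/ must become bilabial as well.
The voiced bilabial nasal is [m], so /ɲ/ → [m].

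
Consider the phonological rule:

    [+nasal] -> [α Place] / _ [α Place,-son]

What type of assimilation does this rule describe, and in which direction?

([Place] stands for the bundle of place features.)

The shared variable α links the value of the place features (abbreviated [Place]) on the target to the same value on the neighbouring segment, so place is the feature that assimilates.
Since the environment is written after the underscore, the trigger follows the target; the direction is regressive.

regressive place assimilation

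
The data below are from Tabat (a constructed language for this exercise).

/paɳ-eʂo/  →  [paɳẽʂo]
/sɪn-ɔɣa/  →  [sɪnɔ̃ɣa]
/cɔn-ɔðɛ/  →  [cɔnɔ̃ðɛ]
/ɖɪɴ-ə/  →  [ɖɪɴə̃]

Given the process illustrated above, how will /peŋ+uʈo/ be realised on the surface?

The data show progressive nasality assimilation (vowel nasalisation): /e/ → [ẽ] after /ɳ/; /ɔ/ → [ɔ̃] after /n/; /ə/ → [ə̃] after /ɴ/ — a vowel is nasalised by an immediately preceding nasal consonant.
/u/ sits next to the nasal /ŋ/ and is therefore nasalised to [ũ].

[peŋũʈo]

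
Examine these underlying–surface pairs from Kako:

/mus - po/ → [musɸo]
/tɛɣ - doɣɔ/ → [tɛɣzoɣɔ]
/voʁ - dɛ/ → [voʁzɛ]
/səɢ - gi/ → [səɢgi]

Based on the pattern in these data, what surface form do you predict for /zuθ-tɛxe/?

[zuθsɛxe]

The data show progressive manner assimilation: /p/ → [ɸ] after /s/; /d/ → [z] after /ɣ/; /d/ → [z] after /ʁ/. In each pair only manner changes, matching the preceding consonant, while place and voice stay constant.
No alternation appears in [səɢgi]: there the adjacent consonants already agree in manner (/g/ and /ɢ/ are both stops), so this form is consistent with the same rule.
The rule targets /t/ (voiceless alveolar stop), which sits after the trigger /θ/ (fricative).
Changing only its manner to fricative gives [s] — the voiceless alveolar fricative.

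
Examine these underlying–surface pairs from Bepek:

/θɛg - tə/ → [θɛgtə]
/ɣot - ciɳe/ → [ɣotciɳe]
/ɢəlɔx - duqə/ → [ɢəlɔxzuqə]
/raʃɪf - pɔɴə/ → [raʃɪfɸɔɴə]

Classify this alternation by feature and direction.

The segment that alternates is /d/, which surfaces as [z] when adjacent to /x/.
/d/ is a stop while /x/ is a fricative; the output [z] is a fricative, matching the trigger — so the feature that spreads is manner.
Place and voice are unchanged, so the assimilation is partial, not total.
The other alternating form patterns the same way: /p/ → [ɸ] after /f/ (stop → fricative, matching a fricative) — only manner changes, and always toward the preceding segment.
No alternation appears in [θɛgtə], [ɣotciɳe]: there the adjacent consonants already agree in manner (/t/ and /g/ are both stops; /c/ and /t/ are both stops), so these forms are consistent with the same rule.
Since the segment that changes follows the conditioning segment, the assimilation is progressive.

progressive manner assimilation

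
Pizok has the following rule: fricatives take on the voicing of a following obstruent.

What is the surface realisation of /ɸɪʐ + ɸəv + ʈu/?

/ʐ/ is a voiced retroflex fricative. The following trigger /ɸ/ is voiceless, so /ʐ/ must become voiceless as well.
The voiceless retroflex fricative is [ʂ], so /ʐ/ → [ʂ].
At the second juncture, /v/ likewise becomes [f] adjacent to /ʈ/.

[ɸɪʂɸəfʈu]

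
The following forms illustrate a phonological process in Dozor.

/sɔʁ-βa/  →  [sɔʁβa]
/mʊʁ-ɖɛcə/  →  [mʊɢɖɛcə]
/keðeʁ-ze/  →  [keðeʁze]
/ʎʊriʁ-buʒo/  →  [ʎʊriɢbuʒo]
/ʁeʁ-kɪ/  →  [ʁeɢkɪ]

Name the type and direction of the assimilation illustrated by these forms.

Underlying /ʁ/ is realised as [ɢ] next to /ɖ/; /ɖ/ itself does not change.
/ʁ/ is a fricative while /ɖ/ is a stop; the output [ɢ] is a stop, matching the trigger — so the feature that spreads is manner.
Place and voice are unchanged, so the assimilation is partial, not total.
The same holds elsewhere in the data: /ʁ/ → [ɢ] before /b/ (fricative → stop, matching a stop); /ʁ/ → [ɢ] before /k/ (fricative → stop, matching a stop) — only manner changes, and always toward the following segment.
No alternation appears in [sɔʁβa], [keðeʁze]: there the adjacent consonants already agree in manner (/ʁ/ and /β/ are both fricatives; /ʁ/ and /z/ are both fricatives), so these forms are consistent with the same rule.
Since the segment that changes precedes the conditioning segment, the assimilation is regressive.

regressive manner assimilation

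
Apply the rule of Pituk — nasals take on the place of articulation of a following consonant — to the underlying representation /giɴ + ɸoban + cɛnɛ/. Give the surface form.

/ɴ/ is a voiced uvular nasal. The following trigger /ɸ/ is bilabial, so /ɴ/ must become bilabial as well.
A voiced bilabial nasal is [m], so the surface segment is [m].
At the second juncture, /n/ likewise becomes [ɲ] adjacent to /c/.

[gimɸobaɲcɛnɛ]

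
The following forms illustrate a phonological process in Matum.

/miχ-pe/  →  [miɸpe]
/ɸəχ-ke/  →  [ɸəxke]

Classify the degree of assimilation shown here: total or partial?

partial assimilation

Underlying /χ/ is realised as [ɸ] next to /p/; /p/ itself does not change.
/χ/ is uvular while /p/ is bilabial; the output [ɸ] is bilabial, matching the trigger — so the feature that spreads is place.
Manner and voice are unchanged, so the assimilation is partial, not total.
The same holds elsewhere in the data: /χ/ → [x] before /k/ (uvular → velar, matching velar) — only place changes, and always toward the following segment.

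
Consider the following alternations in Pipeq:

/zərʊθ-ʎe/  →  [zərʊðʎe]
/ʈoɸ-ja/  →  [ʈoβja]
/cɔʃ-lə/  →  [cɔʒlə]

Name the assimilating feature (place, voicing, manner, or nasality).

voicing

The segment that alternates is /θ/, which surfaces as [ð] when adjacent to /ʎ/.
/θ/ is voiceless while /ʎ/ is voiced; the output [ð] is voiced, matching the trigger — so the feature that spreads is voicing.
The other alternating forms pattern the same way: /ɸ/ → [β] before /j/ (voiceless → voiced, matching voiced); /ʃ/ → [ʒ] before /l/ (voiceless → voiced, matching voiced) — only voicing changes, and always toward the following segment.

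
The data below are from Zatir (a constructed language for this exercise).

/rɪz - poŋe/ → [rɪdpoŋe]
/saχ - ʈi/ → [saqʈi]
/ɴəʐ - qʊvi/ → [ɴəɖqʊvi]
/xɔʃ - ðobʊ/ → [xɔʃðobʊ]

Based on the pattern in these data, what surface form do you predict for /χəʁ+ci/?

[χəɢci]

The data show regressive manner assimilation: /z/ → [d] before /p/; /χ/ → [q] before /ʈ/; /ʐ/ → [ɖ] before /q/. In each pair only manner changes, matching the following consonant, while place and voice stay constant.
Nothing changes in [xɔʃðobʊ]: there the adjacent consonants already agree in manner (/ʃ/ and /ð/ are both fricatives), so this form is consistent with the same rule.
The rule targets /ʁ/ (voiced uvular fricative), which sits before the trigger /c/ (stop).
Changing only its manner to stop gives [ɢ] — the voiced uvular stop.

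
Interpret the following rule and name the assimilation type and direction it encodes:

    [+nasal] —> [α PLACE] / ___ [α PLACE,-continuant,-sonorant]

The rule copies the place features (abbreviated [PLACE]) from the environment onto the target, so the assimilating feature is place.
Since the environment is written after the underscore, the trigger follows the target; the direction is regressive.

regressive place assimilation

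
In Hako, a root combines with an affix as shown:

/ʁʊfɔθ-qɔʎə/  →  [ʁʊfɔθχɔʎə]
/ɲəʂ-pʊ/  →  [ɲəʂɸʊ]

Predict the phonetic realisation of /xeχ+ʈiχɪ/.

[xeχʂiχɪ]

The data show progressive manner assimilation: /q/ → [χ] after /θ/; /p/ → [ɸ] after /ʂ/. In each pair only manner changes, matching the preceding consonant, while place and voice stay constant.
The rule targets /ʈ/ (voiceless retroflex stop), which sits after the trigger /χ/ (fricative).
A voiceless retroflex fricative is [ʂ], so the surface segment is [ʂ].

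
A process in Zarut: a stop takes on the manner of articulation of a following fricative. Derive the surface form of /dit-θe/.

The rule targets /t/ (voiceless alveolar stop), which sits before the trigger /θ/ (fricative).
A voiceless alveolar fricative is [s], so the surface segment is [s].

[disθe]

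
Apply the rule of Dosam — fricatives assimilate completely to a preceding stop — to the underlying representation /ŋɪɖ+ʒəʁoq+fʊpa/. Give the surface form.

/ʒ/ is the segment targeted by the rule; it sits immediately after /ɖ/, so it assimilates completely and surfaces as [ɖ].
The same rule applies at the second boundary: /f/ → [q] next to /q/.

[ŋɪɖɖəʁoqqʊpa]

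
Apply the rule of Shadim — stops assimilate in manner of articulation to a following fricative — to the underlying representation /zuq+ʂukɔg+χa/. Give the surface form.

[zuχʂukɔɣχa]

/q/ is a voiceless uvular stop. The following trigger /ʂ/ is a fricative, so /q/ must become a fricative as well.
A voiceless uvular fricative is [χ], so the surface segment is [χ].
The same rule applies at the second boundary: /g/ → [ɣ] next to /χ/.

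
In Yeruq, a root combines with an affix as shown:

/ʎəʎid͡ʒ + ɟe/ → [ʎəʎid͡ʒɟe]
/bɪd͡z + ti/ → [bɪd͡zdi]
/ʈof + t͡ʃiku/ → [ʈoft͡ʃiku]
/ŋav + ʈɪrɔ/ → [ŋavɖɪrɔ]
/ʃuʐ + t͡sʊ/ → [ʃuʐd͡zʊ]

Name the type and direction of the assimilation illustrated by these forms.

Underlying /t/ is realised as [d] next to /d͡z/; /d͡z/ itself does not change.
The change voiceless → voiced matches the voicing of the preceding /d͡z/, identifying this as voicing assimilation.
Place and manner are unchanged, so the assimilation is partial, not total.
The other alternating forms pattern the same way: /ʈ/ → [ɖ] after /v/ (voiceless → voiced, matching voiced); /t͡s/ → [d͡z] after /ʐ/ (voiceless → voiced, matching voiced) — only voicing changes, and always toward the preceding segment.
Nothing changes in [ʎəʎid͡ʒɟe], [ʈoft͡ʃiku]: there the adjacent consonants already agree in voicing (/ɟ/ and /d͡ʒ/ are both voiced; /t͡ʃ/ and /f/ are both voiceless), so these forms are consistent with the same rule.
Since the segment that changes follows the conditioning segment, the assimilation is progressive.

progressive voicing assimilation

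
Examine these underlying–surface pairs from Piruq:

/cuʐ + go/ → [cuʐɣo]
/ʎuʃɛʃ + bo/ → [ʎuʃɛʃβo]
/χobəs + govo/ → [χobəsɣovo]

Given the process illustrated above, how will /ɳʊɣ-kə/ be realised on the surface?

[ɳʊɣxə]

The data show progressive manner assimilation: /g/ → [ɣ] after /ʐ/; /b/ → [β] after /ʃ/; /g/ → [ɣ] after /s/. In each pair only manner changes, matching the preceding consonant, while place and voice stay constant.
The rule targets /k/ (voiceless velar stop), which sits after the trigger /ɣ/ (fricative).
The voiceless velar fricative is [x], so /k/ → [x].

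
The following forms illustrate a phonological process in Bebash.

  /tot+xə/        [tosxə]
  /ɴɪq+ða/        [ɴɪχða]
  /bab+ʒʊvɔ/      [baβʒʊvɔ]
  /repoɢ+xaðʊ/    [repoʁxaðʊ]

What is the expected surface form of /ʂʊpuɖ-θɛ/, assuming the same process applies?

The data show regressive manner assimilation: /t/ → [s] before /x/; /q/ → [χ] before /ð/; /b/ → [β] before /ʒ/; /ɢ/ → [ʁ] before /x/. In each pair only manner changes, matching the following consonant, while place and voice stay constant.
/ɖ/ is a voiced retroflex stop. The following trigger /θ/ is a fricative, so /ɖ/ must become a fricative as well.
The voiced retroflex fricative is [ʐ], so /ɖ/ → [ʐ].

[ʂʊpuʐθɛ]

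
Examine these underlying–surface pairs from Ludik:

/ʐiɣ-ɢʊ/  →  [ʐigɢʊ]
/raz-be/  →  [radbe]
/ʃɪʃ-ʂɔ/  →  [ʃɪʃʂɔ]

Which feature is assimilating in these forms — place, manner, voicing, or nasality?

Comparing underlying and surface forms, /ɣ/ → [g] is the alternation; the neighbouring /ɢ/ is constant.
/ɣ/ is a fricative while /ɢ/ is a stop; the output [g] is a stop, matching the trigger — so the feature that spreads is manner.
The same holds elsewhere in the data: /z/ → [d] before /b/ (fricative → stop, matching a stop) — only manner changes, and always toward the following segment.
No alternation appears in [ʃɪʃʂɔ]: there the adjacent consonants already agree in manner (/ʃ/ and /ʂ/ are both fricatives), so this form is consistent with the same rule.

manner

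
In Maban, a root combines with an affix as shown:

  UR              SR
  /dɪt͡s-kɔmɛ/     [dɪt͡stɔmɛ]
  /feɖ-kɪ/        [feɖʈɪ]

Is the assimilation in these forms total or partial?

partial assimilation

Underlying /k/ is realised as [t] next to /t͡s/; /t͡s/ itself does not change.
/k/ is velar while /t͡s/ is alveolar; the output [t] is alveolar, matching the trigger — so the feature that spreads is place.
Manner and voice are unchanged, so the assimilation is partial, not total.
Checking the remaining alternation: /k/ → [ʈ] after /ɖ/ (velar → retroflex, matching retroflex) — only place changes, and always toward the preceding segment.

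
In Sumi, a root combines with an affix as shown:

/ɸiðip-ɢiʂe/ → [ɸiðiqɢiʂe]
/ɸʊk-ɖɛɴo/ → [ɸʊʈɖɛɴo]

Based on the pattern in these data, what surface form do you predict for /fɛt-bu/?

The data show regressive place assimilation: /p/ → [q] before /ɢ/; /k/ → [ʈ] before /ɖ/. In each pair only place changes, matching the following consonant, while manner and voice stay constant.
The rule targets /t/ (voiceless alveolar stop), which sits before the trigger /b/ (bilabial).
Changing only its place to bilabial gives [p] — the voiceless bilabial stop.

[fɛpbu]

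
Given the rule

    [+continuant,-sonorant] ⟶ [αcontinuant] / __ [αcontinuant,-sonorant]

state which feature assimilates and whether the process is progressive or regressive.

The shared variable α links the value of [continuant] on the target to that of the neighbouring obstruent. [continuant] distinguishes stops from fricatives — a manner-of-articulation feature — so this is manner assimilation.
The conditioning segment sits to the right of the focus bar, meaning the trigger follows the segment that changes — regressive assimilation.

regressive manner assimilation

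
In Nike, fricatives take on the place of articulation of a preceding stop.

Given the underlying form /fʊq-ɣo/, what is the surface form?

/ɣ/ is a voiced velar fricative. The preceding trigger /q/ is uvular, so /ɣ/ must become uvular as well.
The voiced uvular fricative is [ʁ], so /ɣ/ → [ʁ].

[fʊqʁo]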